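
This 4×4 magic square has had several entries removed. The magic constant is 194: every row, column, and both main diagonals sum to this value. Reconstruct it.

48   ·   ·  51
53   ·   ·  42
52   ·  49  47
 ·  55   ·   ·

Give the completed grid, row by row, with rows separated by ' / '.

48 50 45 51 / 53 43 56 42 / 52 46 49 47 / 41 55 44 54

Row 3 must total 194; the given cells sum to 148, so (3,2) = 46.
Column 1: 48 + 53 + 52 + ? = 194, so (4,1) = 41.
The remaining cell in column 4 is (4,4) = 194 − 140 = 54.
Using main diagonal: 48 + 49 + 54 + ? → (2,2) = 194 − 151 = 43.
Using anti-diagonal: 51 + 46 + 41 + ? → (2,3) = 194 − 138 = 56.
Row 4 must total 194; the given cells sum to 150, so (4,3) = 44.
Column 2: 43 + 46 + 55 + ? = 194, so (1,2) = 50.
Using column 3: 56 + 49 + 44 + ? → (1,3) = 194 − 149 = 45.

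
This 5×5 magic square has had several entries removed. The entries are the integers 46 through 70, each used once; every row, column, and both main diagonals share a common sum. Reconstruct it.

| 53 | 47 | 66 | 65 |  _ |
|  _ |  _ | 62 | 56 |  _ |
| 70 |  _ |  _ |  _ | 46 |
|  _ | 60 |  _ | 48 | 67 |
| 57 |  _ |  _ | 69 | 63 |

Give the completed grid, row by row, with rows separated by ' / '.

53 47 66 65 59 / 49 68 62 56 55 / 70 64 58 52 46 / 61 60 54 48 67 / 57 51 50 69 63

The entries are 46 through 70, which sum to 1450, so each line sums to 1450/5 = 290.
Row 1 needs 290; the known cells sum to 231, so (1,5) = 59.
Using column 4: 65 + 56 + 48 + 69 + ? → (3,4) = 290 − 238 = 52.
Column 5: 59 + 46 + 67 + 63 + ? = 290, so (2,5) = 55.
Anti-diagonal must total 290; the given cells sum to 232, so (3,3) = 58.
The remaining cell in row 3 is (3,2) = 290 − 226 = 64.
From main diagonal, 290 − (53 + 58 + 48 + 63) gives (2,2) = 68.
The remaining cell in row 2 is (2,1) = 290 − 241 = 49.
Column 1: 53 + 49 + 70 + 57 + ? = 290, so (4,1) = 61.
The remaining cell in column 2 is (5,2) = 290 − 239 = 51.
The remaining cell in row 4 is (4,3) = 290 − 236 = 54.
Row 5 needs 290; the known cells sum to 240, so (5,3) = 50.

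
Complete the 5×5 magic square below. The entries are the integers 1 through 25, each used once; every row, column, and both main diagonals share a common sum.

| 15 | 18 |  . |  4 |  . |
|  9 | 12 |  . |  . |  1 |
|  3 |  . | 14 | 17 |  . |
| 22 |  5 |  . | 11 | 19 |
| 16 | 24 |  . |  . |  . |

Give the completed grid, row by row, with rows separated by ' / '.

15 18 21 4 7 / 9 12 20 23 1 / 3 6 14 17 25 / 22 5 8 11 19 / 16 24 2 10 13

The entries are 1 through 25, which sum to 325, so each line sums to 325/5 = 65.
From row 4, 65 − (22 + 5 + 11 + 19) gives (4,3) = 8.
The remaining cell in column 2 is (3,2) = 65 − 59 = 6.
The remaining cell in main diagonal is (5,5) = 65 − 52 = 13.
Row 3 must total 65; the given cells sum to 40, so (3,5) = 25.
Using column 5: 1 + 25 + 19 + 13 + ? → (1,5) = 65 − 58 = 7.
From anti-diagonal, 65 − (7 + 14 + 5 + 16) gives (2,4) = 23.
Row 1 must total 65; the given cells sum to 44, so (1,3) = 21.
From row 2, 65 − (9 + 12 + 23 + 1) gives (2,3) = 20.
Column 3 needs 65; the known cells sum to 63, so (5,3) = 2.
Column 4 must total 65; the given cells sum to 55, so (5,4) = 10.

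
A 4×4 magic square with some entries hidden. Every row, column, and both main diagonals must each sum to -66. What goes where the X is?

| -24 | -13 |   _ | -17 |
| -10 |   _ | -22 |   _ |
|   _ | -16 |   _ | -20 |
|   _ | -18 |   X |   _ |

-23

Row 1 needs -66; the known cells sum to -54, so (1,3) = -12.
Column 2 must total -66; the given cells sum to -47, so (2,2) = -19.
Anti-diagonal must total -66; the given cells sum to -55, so (4,1) = -11.
Row 2: -10 + (-19) + (-22) + ? = -66, so (2,4) = -15.
Column 1 must total -66; the given cells sum to -45, so (3,1) = -21.
From column 4, -66 − (-17 + (-15) + (-20)) gives (4,4) = -14.
From main diagonal, -66 − (-24 + (-19) + (-14)) gives (3,3) = -9.
From row 4, -66 − (-11 + (-18) + (-14)) gives (4,3) = -23.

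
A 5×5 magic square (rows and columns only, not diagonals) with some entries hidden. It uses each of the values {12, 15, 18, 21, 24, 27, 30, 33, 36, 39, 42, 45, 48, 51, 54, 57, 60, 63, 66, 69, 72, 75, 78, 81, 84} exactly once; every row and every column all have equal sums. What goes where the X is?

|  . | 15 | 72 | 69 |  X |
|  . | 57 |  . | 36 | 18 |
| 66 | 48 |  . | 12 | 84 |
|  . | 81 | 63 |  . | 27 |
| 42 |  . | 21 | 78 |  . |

The 25 entries sum to 1200, so each line sums to 1200/5 = 240.
Row 3: 66 + 48 + 12 + 84 + ? = 240, so (3,3) = 30.
Column 2: 15 + 57 + 48 + 81 + ? = 240, so (5,2) = 39.
Column 3 must total 240; the given cells sum to 186, so (2,3) = 54.
Using column 4: 69 + 36 + 12 + 78 + ? → (4,4) = 240 − 195 = 45.
Row 2 needs 240; the known cells sum to 165, so (2,1) = 75.
The remaining cell in row 4 is (4,1) = 240 − 216 = 24.
The remaining cell in row 5 is (5,5) = 240 − 180 = 60.
Column 1 must total 240; the given cells sum to 207, so (1,1) = 33.
From column 5, 240 − (18 + 84 + 27 + 60) gives (1,5) = 51.

51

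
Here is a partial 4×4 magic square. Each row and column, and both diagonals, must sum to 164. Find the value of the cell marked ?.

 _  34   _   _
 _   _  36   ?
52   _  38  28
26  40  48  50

30

Using row 3: 52 + 38 + 28 + ? → (3,2) = 164 − 118 = 46.
Using column 2: 34 + 46 + 40 + ? → (2,2) = 164 − 120 = 44.
The remaining cell in column 3 is (1,3) = 164 − 122 = 42.
Using main diagonal: 44 + 38 + 50 + ? → (1,1) = 164 − 132 = 32.
Using anti-diagonal: 36 + 46 + 26 + ? → (1,4) = 164 − 108 = 56.
The remaining cell in column 1 is (2,1) = 164 − 110 = 54.
Column 4: 56 + 28 + 50 + ? = 164, so (2,4) = 30.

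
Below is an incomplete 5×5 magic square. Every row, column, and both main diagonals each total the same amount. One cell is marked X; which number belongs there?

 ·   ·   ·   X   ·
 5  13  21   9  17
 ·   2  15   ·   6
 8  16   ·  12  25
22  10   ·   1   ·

Row 2 is complete and sums to 65; that is the magic constant.
From row 4, 65 − (8 + 16 + 12 + 25) gives (4,3) = 4.
The remaining cell in column 2 is (1,2) = 65 − 41 = 24.
Anti-diagonal must total 65; the given cells sum to 62, so (1,5) = 3.
The remaining cell in column 5 is (5,5) = 65 − 51 = 14.
Using main diagonal: 13 + 15 + 12 + 14 + ? → (1,1) = 65 − 54 = 11.
Row 5 needs 65; the known cells sum to 47, so (5,3) = 18.
Column 1: 11 + 5 + 8 + 22 + ? = 65, so (3,1) = 19.
From column 3, 65 − (21 + 15 + 4 + 18) gives (1,3) = 7.
The remaining cell in row 1 is (1,4) = 65 − 45 = 20.

20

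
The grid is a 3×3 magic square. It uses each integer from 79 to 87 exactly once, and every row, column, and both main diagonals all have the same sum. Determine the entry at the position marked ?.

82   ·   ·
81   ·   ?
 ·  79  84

The entries are 79 through 87, which sum to 747, so each line sums to 747/3 = 249.
Using row 3: 79 + 84 + ? → (3,1) = 249 − 163 = 86.
From main diagonal, 249 − (82 + 84) gives (2,2) = 83.
The remaining cell in anti-diagonal is (1,3) = 249 − 169 = 80.
Row 1: 82 + 80 + ? = 249, so (1,2) = 87.
From row 2, 249 − (81 + 83) gives (2,3) = 85.

85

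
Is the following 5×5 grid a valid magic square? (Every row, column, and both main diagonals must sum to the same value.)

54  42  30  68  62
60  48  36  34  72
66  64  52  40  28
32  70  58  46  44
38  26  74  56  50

No — column 4 sums to 244 but main diagonal sums to 250.

Row 1: 54 + 42 + 30 + 68 + 62 = 256.
Row 2: 60 + 48 + 36 + 34 + 72 = 250.
Row 3: 66 + 64 + 52 + 40 + 28 = 250.
Row 4: 32 + 70 + 58 + 46 + 44 = 250.
Row 5: 38 + 26 + 74 + 56 + 50 = 244.
Column 1: 54 + 60 + 66 + 32 + 38 = 250.
Column 2: 42 + 48 + 64 + 70 + 26 = 250.
Column 3: 30 + 36 + 52 + 58 + 74 = 250.
Column 4: 68 + 34 + 40 + 46 + 56 = 244.
Column 5: 62 + 72 + 28 + 44 + 50 = 256.
Main diagonal: 54 + 48 + 52 + 46 + 50 = 250.
Anti-diagonal: 62 + 34 + 52 + 70 + 38 = 256.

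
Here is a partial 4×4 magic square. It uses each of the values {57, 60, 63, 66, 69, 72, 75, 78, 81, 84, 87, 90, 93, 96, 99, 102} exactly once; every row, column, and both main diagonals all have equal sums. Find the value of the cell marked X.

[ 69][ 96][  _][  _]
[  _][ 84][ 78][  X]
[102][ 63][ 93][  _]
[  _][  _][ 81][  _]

99

The 16 entries sum to 1272, so each line sums to 1272/4 = 318.
Row 3 must total 318; the given cells sum to 258, so (3,4) = 60.
Column 2 must total 318; the given cells sum to 243, so (4,2) = 75.
Column 3 needs 318; the known cells sum to 252, so (1,3) = 66.
Main diagonal needs 318; the known cells sum to 246, so (4,4) = 72.
Using row 1: 69 + 96 + 66 + ? → (1,4) = 318 − 231 = 87.
Row 4 must total 318; the given cells sum to 228, so (4,1) = 90.
Column 1: 69 + 102 + 90 + ? = 318, so (2,1) = 57.
Column 4 must total 318; the given cells sum to 219, so (2,4) = 99.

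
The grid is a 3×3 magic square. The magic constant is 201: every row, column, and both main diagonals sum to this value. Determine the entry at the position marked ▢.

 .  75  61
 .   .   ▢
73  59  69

71

From row 1, 201 − (75 + 61) gives (1,1) = 65.
From column 1, 201 − (65 + 73) gives (2,1) = 63.
Column 2 needs 201; the known cells sum to 134, so (2,2) = 67.
Column 3: 61 + 69 + ? = 201, so (2,3) = 71.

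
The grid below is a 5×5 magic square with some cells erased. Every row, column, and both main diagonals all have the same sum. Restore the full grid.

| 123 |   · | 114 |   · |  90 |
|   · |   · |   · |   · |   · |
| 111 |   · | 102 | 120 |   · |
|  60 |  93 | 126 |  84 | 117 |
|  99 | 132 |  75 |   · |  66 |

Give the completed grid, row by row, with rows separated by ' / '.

123 81 114 72 90 / 87 105 63 96 129 / 111 69 102 120 78 / 60 93 126 84 117 / 99 132 75 108 66

Row 4 is already complete: 60 + 93 + 126 + 84 + 117 = 480, so that is the magic constant.
Row 5: 99 + 132 + 75 + 66 + ? = 480, so (5,4) = 108.
The remaining cell in column 1 is (2,1) = 480 − 393 = 87.
Column 3 needs 480; the known cells sum to 417, so (2,3) = 63.
The remaining cell in main diagonal is (2,2) = 480 − 375 = 105.
Anti-diagonal must total 480; the given cells sum to 384, so (2,4) = 96.
Row 2: 87 + 105 + 63 + 96 + ? = 480, so (2,5) = 129.
Column 4 needs 480; the known cells sum to 408, so (1,4) = 72.
Column 5 needs 480; the known cells sum to 402, so (3,5) = 78.
Row 1: 123 + 114 + 72 + 90 + ? = 480, so (1,2) = 81.
Row 3 must total 480; the given cells sum to 411, so (3,2) = 69.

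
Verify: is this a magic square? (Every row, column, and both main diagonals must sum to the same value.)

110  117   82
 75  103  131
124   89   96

Yes

Row 1: 110 + 117 + 82 = 309.
Row 2: 75 + 103 + 131 = 309.
Row 3: 124 + 89 + 96 = 309.
Column 1: 110 + 75 + 124 = 309.
Column 2: 117 + 103 + 89 = 309.
Column 3: 82 + 131 + 96 = 309.
Main diagonal: 110 + 103 + 96 = 309.
Anti-diagonal: 82 + 103 + 124 = 309.
All lines sum to 309.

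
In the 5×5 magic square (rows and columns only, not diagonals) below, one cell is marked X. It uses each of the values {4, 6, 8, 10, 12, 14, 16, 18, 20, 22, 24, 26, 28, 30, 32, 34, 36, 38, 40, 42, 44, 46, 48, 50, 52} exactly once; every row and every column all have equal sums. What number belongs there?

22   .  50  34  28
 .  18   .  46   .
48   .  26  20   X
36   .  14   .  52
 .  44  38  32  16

The 25 entries sum to 700, so each line sums to 700/5 = 140.
Row 1: 22 + 50 + 34 + 28 + ? = 140, so (1,2) = 6.
Using row 5: 44 + 38 + 32 + 16 + ? → (5,1) = 140 − 130 = 10.
The remaining cell in column 1 is (2,1) = 140 − 116 = 24.
Column 3 must total 140; the given cells sum to 128, so (2,3) = 12.
Column 4 must total 140; the given cells sum to 132, so (4,4) = 8.
Row 2 needs 140; the known cells sum to 100, so (2,5) = 40.
Row 4 needs 140; the known cells sum to 110, so (4,2) = 30.
From column 2, 140 − (6 + 18 + 30 + 44) gives (3,2) = 42.
From column 5, 140 − (28 + 40 + 52 + 16) gives (3,5) = 4.

4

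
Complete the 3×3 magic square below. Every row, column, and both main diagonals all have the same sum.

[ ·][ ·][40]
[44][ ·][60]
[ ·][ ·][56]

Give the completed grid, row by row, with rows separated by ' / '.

Column 3 is already complete: 40 + 60 + 56 = 156, so that is the magic constant.
Row 2: 44 + 60 + ? = 156, so (2,2) = 52.
Using main diagonal: 52 + 56 + ? → (1,1) = 156 − 108 = 48.
From anti-diagonal, 156 − (40 + 52) gives (3,1) = 64.
From row 1, 156 − (48 + 40) gives (1,2) = 68.
Row 3 needs 156; the known cells sum to 120, so (3,2) = 36.

48 68 40 / 44 52 60 / 64 36 56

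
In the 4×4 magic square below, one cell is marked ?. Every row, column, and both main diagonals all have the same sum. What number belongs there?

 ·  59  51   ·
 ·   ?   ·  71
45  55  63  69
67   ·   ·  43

Row 3 is complete and sums to 232; that is the magic constant.
Column 4 must total 232; the given cells sum to 183, so (1,4) = 49.
Anti-diagonal needs 232; the known cells sum to 171, so (2,3) = 61.
Using row 1: 59 + 51 + 49 + ? → (1,1) = 232 − 159 = 73.
Column 1 must total 232; the given cells sum to 185, so (2,1) = 47.
Column 3: 51 + 61 + 63 + ? = 232, so (4,3) = 57.
From main diagonal, 232 − (73 + 63 + 43) gives (2,2) = 53.

53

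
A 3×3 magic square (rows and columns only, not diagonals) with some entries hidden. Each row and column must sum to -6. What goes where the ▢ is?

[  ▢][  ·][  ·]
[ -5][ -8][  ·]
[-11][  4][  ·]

10

Row 2 needs -6; the known cells sum to -13, so (2,3) = 7.
Row 3 needs -6; the known cells sum to -7, so (3,3) = 1.
Using column 1: -5 + (-11) + ? → (1,1) = -6 − (-16) = 10.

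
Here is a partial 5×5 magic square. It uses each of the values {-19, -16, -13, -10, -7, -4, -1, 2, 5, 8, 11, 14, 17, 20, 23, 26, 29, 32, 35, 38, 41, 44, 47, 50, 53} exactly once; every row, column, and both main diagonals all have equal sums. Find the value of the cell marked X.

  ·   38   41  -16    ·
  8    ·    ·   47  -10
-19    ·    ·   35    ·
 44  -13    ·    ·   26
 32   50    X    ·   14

The 25 entries sum to 425, so each line sums to 425/5 = 85.
From column 1, 85 − (8 + (-19) + 44 + 32) gives (1,1) = 20.
From row 1, 85 − (20 + 38 + 41 + (-16)) gives (1,5) = 2.
The remaining cell in column 5 is (3,5) = 85 − 32 = 53.
Anti-diagonal must total 85; the given cells sum to 68, so (3,3) = 17.
Row 3 must total 85; the given cells sum to 86, so (3,2) = -1.
Column 2: 38 + (-1) + (-13) + 50 + ? = 85, so (2,2) = 11.
Using main diagonal: 20 + 11 + 17 + 14 + ? → (4,4) = 85 − 62 = 23.
Row 2: 8 + 11 + 47 + (-10) + ? = 85, so (2,3) = 29.
From row 4, 85 − (44 + (-13) + 23 + 26) gives (4,3) = 5.
Using column 3: 41 + 29 + 17 + 5 + ? → (5,3) = 85 − 92 = -7.

-7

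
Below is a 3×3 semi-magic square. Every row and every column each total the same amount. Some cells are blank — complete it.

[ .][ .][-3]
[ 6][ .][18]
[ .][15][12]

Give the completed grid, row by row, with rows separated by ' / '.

21 9 -3 / 6 3 18 / 0 15 12

Column 3 is already complete: -3 + 18 + 12 = 27, so that is the magic constant.
Row 2 needs 27; the known cells sum to 24, so (2,2) = 3.
Row 3: 15 + 12 + ? = 27, so (3,1) = 0.
Column 1: 6 + 0 + ? = 27, so (1,1) = 21.
Column 2 needs 27; the known cells sum to 18, so (1,2) = 9.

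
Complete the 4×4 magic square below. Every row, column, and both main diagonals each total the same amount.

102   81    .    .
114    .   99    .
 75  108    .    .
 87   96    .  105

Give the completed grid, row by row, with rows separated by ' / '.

102 81 111 84 / 114 93 99 72 / 75 108 78 117 / 87 96 90 105

Column 1 is already complete: 102 + 114 + 75 + 87 = 378, so that is the magic constant.
Row 4 must total 378; the given cells sum to 288, so (4,3) = 90.
From column 2, 378 − (81 + 108 + 96) gives (2,2) = 93.
Main diagonal: 102 + 93 + 105 + ? = 378, so (3,3) = 78.
Anti-diagonal needs 378; the known cells sum to 294, so (1,4) = 84.
Row 1 must total 378; the given cells sum to 267, so (1,3) = 111.
Row 2: 114 + 93 + 99 + ? = 378, so (2,4) = 72.
Row 3 must total 378; the given cells sum to 261, so (3,4) = 117.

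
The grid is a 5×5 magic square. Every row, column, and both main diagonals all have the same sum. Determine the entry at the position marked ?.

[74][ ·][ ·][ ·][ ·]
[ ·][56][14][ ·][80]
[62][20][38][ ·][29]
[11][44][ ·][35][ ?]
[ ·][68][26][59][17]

Main diagonal is complete and sums to 220; that is the magic constant.
From row 3, 220 − (62 + 20 + 38 + 29) gives (3,4) = 71.
The remaining cell in row 5 is (5,1) = 220 − 170 = 50.
From column 1, 220 − (74 + 62 + 11 + 50) gives (2,1) = 23.
Column 2 must total 220; the given cells sum to 188, so (1,2) = 32.
Using row 2: 23 + 56 + 14 + 80 + ? → (2,4) = 220 − 173 = 47.
Column 4 needs 220; the known cells sum to 212, so (1,4) = 8.
From anti-diagonal, 220 − (47 + 38 + 44 + 50) gives (1,5) = 41.
Using row 1: 74 + 32 + 8 + 41 + ? → (1,3) = 220 − 155 = 65.
Column 3: 65 + 14 + 38 + 26 + ? = 220, so (4,3) = 77.
The remaining cell in column 5 is (4,5) = 220 − 167 = 53.

53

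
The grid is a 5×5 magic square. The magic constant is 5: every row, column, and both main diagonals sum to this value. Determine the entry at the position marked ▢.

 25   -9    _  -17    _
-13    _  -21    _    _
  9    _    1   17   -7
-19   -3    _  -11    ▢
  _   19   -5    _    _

15

Using row 3: 9 + 1 + 17 + (-7) + ? → (3,2) = 5 − 20 = -15.
Using column 1: 25 + (-13) + 9 + (-19) + ? → (5,1) = 5 − 2 = 3.
Column 2 must total 5; the given cells sum to -8, so (2,2) = 13.
Main diagonal: 25 + 13 + 1 + (-11) + ? = 5, so (5,5) = -23.
From row 5, 5 − (3 + 19 + (-5) + (-23)) gives (5,4) = 11.
Column 4: -17 + 17 + (-11) + 11 + ? = 5, so (2,4) = 5.
Anti-diagonal must total 5; the given cells sum to 6, so (1,5) = -1.
Row 1: 25 + (-9) + (-17) + (-1) + ? = 5, so (1,3) = 7.
Row 2 must total 5; the given cells sum to -16, so (2,5) = 21.
From column 3, 5 − (7 + (-21) + 1 + (-5)) gives (4,3) = 23.
Column 5: -1 + 21 + (-7) + (-23) + ? = 5, so (4,5) = 15.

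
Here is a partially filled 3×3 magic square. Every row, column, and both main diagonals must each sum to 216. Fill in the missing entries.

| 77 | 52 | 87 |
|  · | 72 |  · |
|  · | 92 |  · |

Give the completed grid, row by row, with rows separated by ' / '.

77 52 87 / 82 72 62 / 57 92 67

From main diagonal, 216 − (77 + 72) gives (3,3) = 67.
Using anti-diagonal: 87 + 72 + ? → (3,1) = 216 − 159 = 57.
From column 1, 216 − (77 + 57) gives (2,1) = 82.
Column 3 must total 216; the given cells sum to 154, so (2,3) = 62.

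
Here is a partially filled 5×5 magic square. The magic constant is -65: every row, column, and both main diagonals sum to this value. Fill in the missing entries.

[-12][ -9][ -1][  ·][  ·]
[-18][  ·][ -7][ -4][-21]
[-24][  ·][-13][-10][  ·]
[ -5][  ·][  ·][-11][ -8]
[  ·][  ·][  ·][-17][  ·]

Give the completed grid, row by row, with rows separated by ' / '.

Row 2 must total -65; the given cells sum to -50, so (2,2) = -15.
From column 1, -65 − (-12 + (-18) + (-24) + (-5)) gives (5,1) = -6.
From column 4, -65 − (-4 + (-10) + (-11) + (-17)) gives (1,4) = -23.
Main diagonal must total -65; the given cells sum to -51, so (5,5) = -14.
Row 1 needs -65; the known cells sum to -45, so (1,5) = -20.
Column 5: -20 + (-21) + (-8) + (-14) + ? = -65, so (3,5) = -2.
From anti-diagonal, -65 − (-20 + (-4) + (-13) + (-6)) gives (4,2) = -22.
Using row 3: -24 + (-13) + (-10) + (-2) + ? → (3,2) = -65 − (-49) = -16.
The remaining cell in row 4 is (4,3) = -65 − (-46) = -19.
Column 2 must total -65; the given cells sum to -62, so (5,2) = -3.
From column 3, -65 − (-1 + (-7) + (-13) + (-19)) gives (5,3) = -25.

-12 -9 -1 -23 -20 / -18 -15 -7 -4 -21 / -24 -16 -13 -10 -2 / -5 -22 -19 -11 -8 / -6 -3 -25 -17 -14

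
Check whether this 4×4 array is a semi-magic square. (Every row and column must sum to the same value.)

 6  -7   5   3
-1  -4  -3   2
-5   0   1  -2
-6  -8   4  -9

Row 1: 6 + (-7) + 5 + 3 = 7.
Row 2: -1 + (-4) + (-3) + 2 = -6.
Row 3: -5 + 0 + 1 + (-2) = -6.
Row 4: -6 + (-8) + 4 + (-9) = -19.
Column 1: 6 + (-1) + (-5) + (-6) = -6.
Column 2: -7 + (-4) + 0 + (-8) = -19.
Column 3: 5 + (-3) + 1 + 4 = 7.
Column 4: 3 + 2 + (-2) + (-9) = -6.

No — column 4 sums to -6 but row 1 sums to 7.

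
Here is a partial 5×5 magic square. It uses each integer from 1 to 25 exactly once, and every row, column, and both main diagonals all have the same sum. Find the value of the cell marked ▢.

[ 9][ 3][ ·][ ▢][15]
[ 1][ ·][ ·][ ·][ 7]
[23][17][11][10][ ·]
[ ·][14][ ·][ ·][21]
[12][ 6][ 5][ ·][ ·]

16

The entries are 1 through 25, which sum to 325, so each line sums to 325/5 = 65.
The remaining cell in row 3 is (3,5) = 65 − 61 = 4.
Column 1 needs 65; the known cells sum to 45, so (4,1) = 20.
Using column 2: 3 + 17 + 14 + 6 + ? → (2,2) = 65 − 40 = 25.
The remaining cell in column 5 is (5,5) = 65 − 47 = 18.
Main diagonal needs 65; the known cells sum to 63, so (4,4) = 2.
From anti-diagonal, 65 − (15 + 11 + 14 + 12) gives (2,4) = 13.
Row 2: 1 + 25 + 13 + 7 + ? = 65, so (2,3) = 19.
Row 4 must total 65; the given cells sum to 57, so (4,3) = 8.
Row 5: 12 + 6 + 5 + 18 + ? = 65, so (5,4) = 24.
Column 3 needs 65; the known cells sum to 43, so (1,3) = 22.
Using column 4: 13 + 10 + 2 + 24 + ? → (1,4) = 65 − 49 = 16.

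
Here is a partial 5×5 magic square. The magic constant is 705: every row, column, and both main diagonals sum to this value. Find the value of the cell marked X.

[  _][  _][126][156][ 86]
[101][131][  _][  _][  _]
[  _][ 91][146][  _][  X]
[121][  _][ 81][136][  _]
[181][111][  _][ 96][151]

106

The remaining cell in row 5 is (5,3) = 705 − 539 = 166.
Column 3 must total 705; the given cells sum to 519, so (2,3) = 186.
The remaining cell in main diagonal is (1,1) = 705 − 564 = 141.
The remaining cell in row 1 is (1,2) = 705 − 509 = 196.
From column 1, 705 − (141 + 101 + 121 + 181) gives (3,1) = 161.
The remaining cell in column 2 is (4,2) = 705 − 529 = 176.
Anti-diagonal must total 705; the given cells sum to 589, so (2,4) = 116.
Row 2 must total 705; the given cells sum to 534, so (2,5) = 171.
Row 4 needs 705; the known cells sum to 514, so (4,5) = 191.
The remaining cell in column 4 is (3,4) = 705 − 504 = 201.
From column 5, 705 − (86 + 171 + 191 + 151) gives (3,5) = 106.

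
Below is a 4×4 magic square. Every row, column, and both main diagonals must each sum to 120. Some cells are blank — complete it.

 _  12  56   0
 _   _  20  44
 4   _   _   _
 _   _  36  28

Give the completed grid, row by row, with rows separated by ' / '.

52 12 56 0 / 24 32 20 44 / 4 60 8 48 / 40 16 36 28

The remaining cell in row 1 is (1,1) = 120 − 68 = 52.
Column 3: 56 + 20 + 36 + ? = 120, so (3,3) = 8.
Column 4 must total 120; the given cells sum to 72, so (3,4) = 48.
Using main diagonal: 52 + 8 + 28 + ? → (2,2) = 120 − 88 = 32.
Row 2 needs 120; the known cells sum to 96, so (2,1) = 24.
Row 3 needs 120; the known cells sum to 60, so (3,2) = 60.
Using column 1: 52 + 24 + 4 + ? → (4,1) = 120 − 80 = 40.
From column 2, 120 − (12 + 32 + 60) gives (4,2) = 16.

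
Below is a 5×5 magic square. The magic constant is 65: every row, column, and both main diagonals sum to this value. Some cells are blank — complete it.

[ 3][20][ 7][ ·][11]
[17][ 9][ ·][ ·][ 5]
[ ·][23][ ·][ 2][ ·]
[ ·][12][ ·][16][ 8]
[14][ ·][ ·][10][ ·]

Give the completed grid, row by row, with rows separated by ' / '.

Using row 1: 3 + 20 + 7 + 11 + ? → (1,4) = 65 − 41 = 24.
Column 2: 20 + 9 + 23 + 12 + ? = 65, so (5,2) = 1.
Column 4: 24 + 2 + 16 + 10 + ? = 65, so (2,4) = 13.
The remaining cell in anti-diagonal is (3,3) = 65 − 50 = 15.
Row 2 needs 65; the known cells sum to 44, so (2,3) = 21.
From main diagonal, 65 − (3 + 9 + 15 + 16) gives (5,5) = 22.
Using row 5: 14 + 1 + 10 + 22 + ? → (5,3) = 65 − 47 = 18.
Column 3 must total 65; the given cells sum to 61, so (4,3) = 4.
Using column 5: 11 + 5 + 8 + 22 + ? → (3,5) = 65 − 46 = 19.
Row 3 must total 65; the given cells sum to 59, so (3,1) = 6.
Using row 4: 12 + 4 + 16 + 8 + ? → (4,1) = 65 − 40 = 25.

3 20 7 24 11 / 17 9 21 13 5 / 6 23 15 2 19 / 25 12 4 16 8 / 14 1 18 10 22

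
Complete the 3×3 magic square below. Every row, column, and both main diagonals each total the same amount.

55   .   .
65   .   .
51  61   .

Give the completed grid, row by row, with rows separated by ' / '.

55 53 63 / 65 57 49 / 51 61 59

Column 1 is already complete: 55 + 65 + 51 = 171, so that is the magic constant.
Using row 3: 51 + 61 + ? → (3,3) = 171 − 112 = 59.
Main diagonal must total 171; the given cells sum to 114, so (2,2) = 57.
The remaining cell in anti-diagonal is (1,3) = 171 − 108 = 63.
The remaining cell in row 1 is (1,2) = 171 − 118 = 53.
Row 2: 65 + 57 + ? = 171, so (2,3) = 49.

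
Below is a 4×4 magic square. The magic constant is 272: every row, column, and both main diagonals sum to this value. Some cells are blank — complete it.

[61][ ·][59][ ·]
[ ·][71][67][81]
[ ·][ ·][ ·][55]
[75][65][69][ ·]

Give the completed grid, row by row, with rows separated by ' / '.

61 79 59 73 / 53 71 67 81 / 83 57 77 55 / 75 65 69 63

Row 2 needs 272; the known cells sum to 219, so (2,1) = 53.
Row 4 needs 272; the known cells sum to 209, so (4,4) = 63.
Column 1: 61 + 53 + 75 + ? = 272, so (3,1) = 83.
The remaining cell in column 3 is (3,3) = 272 − 195 = 77.
From column 4, 272 − (81 + 55 + 63) gives (1,4) = 73.
Using anti-diagonal: 73 + 67 + 75 + ? → (3,2) = 272 − 215 = 57.
Row 1 needs 272; the known cells sum to 193, so (1,2) = 79.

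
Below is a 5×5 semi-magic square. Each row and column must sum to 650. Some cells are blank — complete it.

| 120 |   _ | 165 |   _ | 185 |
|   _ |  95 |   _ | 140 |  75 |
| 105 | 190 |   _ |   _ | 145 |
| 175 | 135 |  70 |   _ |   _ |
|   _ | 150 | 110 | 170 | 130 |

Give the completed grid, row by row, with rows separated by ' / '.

120 80 165 100 185 / 160 95 180 140 75 / 105 190 125 85 145 / 175 135 70 155 115 / 90 150 110 170 130

The remaining cell in row 5 is (5,1) = 650 − 560 = 90.
Column 1: 120 + 105 + 175 + 90 + ? = 650, so (2,1) = 160.
Using column 2: 95 + 190 + 135 + 150 + ? → (1,2) = 650 − 570 = 80.
Column 5 must total 650; the given cells sum to 535, so (4,5) = 115.
Using row 1: 120 + 80 + 165 + 185 + ? → (1,4) = 650 − 550 = 100.
Using row 2: 160 + 95 + 140 + 75 + ? → (2,3) = 650 − 470 = 180.
Using row 4: 175 + 135 + 70 + 115 + ? → (4,4) = 650 − 495 = 155.
Using column 3: 165 + 180 + 70 + 110 + ? → (3,3) = 650 − 525 = 125.
Column 4: 100 + 140 + 155 + 170 + ? = 650, so (3,4) = 85.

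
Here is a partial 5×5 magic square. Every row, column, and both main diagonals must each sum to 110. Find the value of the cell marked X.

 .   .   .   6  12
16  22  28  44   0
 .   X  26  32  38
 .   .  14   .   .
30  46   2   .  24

The remaining cell in row 5 is (5,4) = 110 − 102 = 8.
Column 3 must total 110; the given cells sum to 70, so (1,3) = 40.
The remaining cell in column 4 is (4,4) = 110 − 90 = 20.
Using column 5: 12 + 0 + 38 + 24 + ? → (4,5) = 110 − 74 = 36.
Main diagonal must total 110; the given cells sum to 92, so (1,1) = 18.
Anti-diagonal needs 110; the known cells sum to 112, so (4,2) = -2.
The remaining cell in row 1 is (1,2) = 110 − 76 = 34.
Row 4 needs 110; the known cells sum to 68, so (4,1) = 42.
From column 1, 110 − (18 + 16 + 42 + 30) gives (3,1) = 4.
Column 2: 34 + 22 + (-2) + 46 + ? = 110, so (3,2) = 10.

10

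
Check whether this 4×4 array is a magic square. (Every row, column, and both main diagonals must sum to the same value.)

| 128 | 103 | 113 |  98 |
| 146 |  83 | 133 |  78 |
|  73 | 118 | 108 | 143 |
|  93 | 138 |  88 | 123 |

No — main diagonal sums to 442 but row 2 sums to 440.

Row 1: 128 + 103 + 113 + 98 = 442.
Row 2: 146 + 83 + 133 + 78 = 440.
Row 3: 73 + 118 + 108 + 143 = 442.
Row 4: 93 + 138 + 88 + 123 = 442.
Column 1: 128 + 146 + 73 + 93 = 440.
Column 2: 103 + 83 + 118 + 138 = 442.
Column 3: 113 + 133 + 108 + 88 = 442.
Column 4: 98 + 78 + 143 + 123 = 442.
Main diagonal: 128 + 83 + 108 + 123 = 442.
Anti-diagonal: 98 + 133 + 118 + 93 = 442.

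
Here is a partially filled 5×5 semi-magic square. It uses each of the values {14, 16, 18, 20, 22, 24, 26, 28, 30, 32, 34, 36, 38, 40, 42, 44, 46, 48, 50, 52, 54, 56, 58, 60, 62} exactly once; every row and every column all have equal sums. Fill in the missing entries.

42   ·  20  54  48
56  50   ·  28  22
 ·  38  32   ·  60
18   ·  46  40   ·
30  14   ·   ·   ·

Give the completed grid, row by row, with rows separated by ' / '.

The 25 entries sum to 950, so each line sums to 950/5 = 190.
Using row 1: 42 + 20 + 54 + 48 + ? → (1,2) = 190 − 164 = 26.
Row 2 needs 190; the known cells sum to 156, so (2,3) = 34.
Using column 1: 42 + 56 + 18 + 30 + ? → (3,1) = 190 − 146 = 44.
Column 2: 26 + 50 + 38 + 14 + ? = 190, so (4,2) = 62.
Using column 3: 20 + 34 + 32 + 46 + ? → (5,3) = 190 − 132 = 58.
Row 3 needs 190; the known cells sum to 174, so (3,4) = 16.
The remaining cell in row 4 is (4,5) = 190 − 166 = 24.
From column 4, 190 − (54 + 28 + 16 + 40) gives (5,4) = 52.
Column 5 needs 190; the known cells sum to 154, so (5,5) = 36.

42 26 20 54 48 / 56 50 34 28 22 / 44 38 32 16 60 / 18 62 46 40 24 / 30 14 58 52 36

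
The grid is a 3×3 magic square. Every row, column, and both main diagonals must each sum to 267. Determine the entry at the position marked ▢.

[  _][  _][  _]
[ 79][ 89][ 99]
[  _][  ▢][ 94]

69

Column 3 must total 267; the given cells sum to 193, so (1,3) = 74.
Main diagonal: 89 + 94 + ? = 267, so (1,1) = 84.
Using anti-diagonal: 74 + 89 + ? → (3,1) = 267 − 163 = 104.
Using row 1: 84 + 74 + ? → (1,2) = 267 − 158 = 109.
From row 3, 267 − (104 + 94) gives (3,2) = 69.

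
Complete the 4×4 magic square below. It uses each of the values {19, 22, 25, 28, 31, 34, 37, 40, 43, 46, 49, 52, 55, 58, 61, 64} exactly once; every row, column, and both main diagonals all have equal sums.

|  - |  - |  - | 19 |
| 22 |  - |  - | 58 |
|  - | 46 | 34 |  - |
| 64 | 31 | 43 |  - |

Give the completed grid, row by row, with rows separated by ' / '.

The 16 entries sum to 664, so each line sums to 664/4 = 166.
Row 4: 64 + 31 + 43 + ? = 166, so (4,4) = 28.
Column 4: 19 + 58 + 28 + ? = 166, so (3,4) = 61.
Using anti-diagonal: 19 + 46 + 64 + ? → (2,3) = 166 − 129 = 37.
Row 2: 22 + 37 + 58 + ? = 166, so (2,2) = 49.
The remaining cell in row 3 is (3,1) = 166 − 141 = 25.
From column 1, 166 − (22 + 25 + 64) gives (1,1) = 55.
Using column 2: 49 + 46 + 31 + ? → (1,2) = 166 − 126 = 40.
From column 3, 166 − (37 + 34 + 43) gives (1,3) = 52.

55 40 52 19 / 22 49 37 58 / 25 46 34 61 / 64 31 43 28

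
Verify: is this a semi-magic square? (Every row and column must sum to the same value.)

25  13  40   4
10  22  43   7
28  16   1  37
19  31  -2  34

Row 1: 25 + 13 + 40 + 4 = 82.
Row 2: 10 + 22 + 43 + 7 = 82.
Row 3: 28 + 16 + 1 + 37 = 82.
Row 4: 19 + 31 + (-2) + 34 = 82.
Column 1: 25 + 10 + 28 + 19 = 82.
Column 2: 13 + 22 + 16 + 31 = 82.
Column 3: 40 + 43 + 1 + (-2) = 82.
Column 4: 4 + 7 + 37 + 34 = 82.
All lines sum to 82.

Yes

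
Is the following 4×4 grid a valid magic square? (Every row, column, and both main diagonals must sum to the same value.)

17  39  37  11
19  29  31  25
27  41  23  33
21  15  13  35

No — column 1 sums to 84 but row 3 sums to 124.

Row 1: 17 + 39 + 37 + 11 = 104.
Row 2: 19 + 29 + 31 + 25 = 104.
Row 3: 27 + 41 + 23 + 33 = 124.
Row 4: 21 + 15 + 13 + 35 = 84.
Column 1: 17 + 19 + 27 + 21 = 84.
Column 2: 39 + 29 + 41 + 15 = 124.
Column 3: 37 + 31 + 23 + 13 = 104.
Column 4: 11 + 25 + 33 + 35 = 104.
Main diagonal: 17 + 29 + 23 + 35 = 104.
Anti-diagonal: 11 + 31 + 41 + 21 = 104.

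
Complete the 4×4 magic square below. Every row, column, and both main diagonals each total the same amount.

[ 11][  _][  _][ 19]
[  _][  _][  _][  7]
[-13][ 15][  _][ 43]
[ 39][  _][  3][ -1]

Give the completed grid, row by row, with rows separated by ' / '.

11 -9 47 19 / 31 35 -5 7 / -13 15 23 43 / 39 27 3 -1

Column 4 is already complete: 19 + 7 + 43 + -1 = 68, so that is the magic constant.
Row 3 needs 68; the known cells sum to 45, so (3,3) = 23.
Row 4 needs 68; the known cells sum to 41, so (4,2) = 27.
From column 1, 68 − (11 + (-13) + 39) gives (2,1) = 31.
The remaining cell in main diagonal is (2,2) = 68 − 33 = 35.
Anti-diagonal must total 68; the given cells sum to 73, so (2,3) = -5.
From column 2, 68 − (35 + 15 + 27) gives (1,2) = -9.
Column 3: -5 + 23 + 3 + ? = 68, so (1,3) = 47.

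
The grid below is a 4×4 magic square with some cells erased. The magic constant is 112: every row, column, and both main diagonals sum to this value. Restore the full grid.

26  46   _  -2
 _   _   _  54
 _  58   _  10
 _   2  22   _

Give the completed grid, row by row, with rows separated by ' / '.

The remaining cell in row 1 is (1,3) = 112 − 70 = 42.
Column 2 needs 112; the known cells sum to 106, so (2,2) = 6.
The remaining cell in column 4 is (4,4) = 112 − 62 = 50.
Main diagonal: 26 + 6 + 50 + ? = 112, so (3,3) = 30.
The remaining cell in row 3 is (3,1) = 112 − 98 = 14.
From row 4, 112 − (2 + 22 + 50) gives (4,1) = 38.
The remaining cell in column 1 is (2,1) = 112 − 78 = 34.
The remaining cell in column 3 is (2,3) = 112 − 94 = 18.

26 46 42 -2 / 34 6 18 54 / 14 58 30 10 / 38 2 22 50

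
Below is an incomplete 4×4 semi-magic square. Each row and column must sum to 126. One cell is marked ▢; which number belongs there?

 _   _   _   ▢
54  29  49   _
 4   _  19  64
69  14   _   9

59

Row 2 needs 126; the known cells sum to 132, so (2,4) = -6.
Row 3 must total 126; the given cells sum to 87, so (3,2) = 39.
Using row 4: 69 + 14 + 9 + ? → (4,3) = 126 − 92 = 34.
Column 1: 54 + 4 + 69 + ? = 126, so (1,1) = -1.
The remaining cell in column 2 is (1,2) = 126 − 82 = 44.
Using column 3: 49 + 19 + 34 + ? → (1,3) = 126 − 102 = 24.
Column 4 needs 126; the known cells sum to 67, so (1,4) = 59.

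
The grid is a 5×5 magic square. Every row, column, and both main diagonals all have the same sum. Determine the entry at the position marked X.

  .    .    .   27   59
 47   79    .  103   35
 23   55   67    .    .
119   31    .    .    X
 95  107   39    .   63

Anti-diagonal is complete and sums to 355; that is the magic constant.
Row 2 must total 355; the given cells sum to 264, so (2,3) = 91.
Row 5 must total 355; the given cells sum to 304, so (5,4) = 51.
From column 1, 355 − (47 + 23 + 119 + 95) gives (1,1) = 71.
Column 2 needs 355; the known cells sum to 272, so (1,2) = 83.
Main diagonal: 71 + 79 + 67 + 63 + ? = 355, so (4,4) = 75.
From row 1, 355 − (71 + 83 + 27 + 59) gives (1,3) = 115.
From column 3, 355 − (115 + 91 + 67 + 39) gives (4,3) = 43.
Column 4 must total 355; the given cells sum to 256, so (3,4) = 99.
The remaining cell in row 3 is (3,5) = 355 − 244 = 111.
Row 4 needs 355; the known cells sum to 268, so (4,5) = 87.

87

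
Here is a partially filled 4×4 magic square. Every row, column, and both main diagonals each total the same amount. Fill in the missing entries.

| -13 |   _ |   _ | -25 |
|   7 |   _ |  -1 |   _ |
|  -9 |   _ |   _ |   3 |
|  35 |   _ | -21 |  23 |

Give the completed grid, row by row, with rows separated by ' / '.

Column 1 is already complete: -13 + 7 + -9 + 35 = 20, so that is the magic constant.
Row 4 must total 20; the given cells sum to 37, so (4,2) = -17.
Using column 4: -25 + 3 + 23 + ? → (2,4) = 20 − 1 = 19.
Anti-diagonal needs 20; the known cells sum to 9, so (3,2) = 11.
Using row 2: 7 + (-1) + 19 + ? → (2,2) = 20 − 25 = -5.
From row 3, 20 − (-9 + 11 + 3) gives (3,3) = 15.
Column 2: -5 + 11 + (-17) + ? = 20, so (1,2) = 31.
From column 3, 20 − (-1 + 15 + (-21)) gives (1,3) = 27.

-13 31 27 -25 / 7 -5 -1 19 / -9 11 15 3 / 35 -17 -21 23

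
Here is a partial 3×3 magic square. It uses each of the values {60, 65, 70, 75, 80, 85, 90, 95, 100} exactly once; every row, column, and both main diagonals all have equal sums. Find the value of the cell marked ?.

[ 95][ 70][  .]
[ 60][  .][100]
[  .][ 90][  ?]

65

The 9 entries sum to 720, so each line sums to 720/3 = 240.
From row 1, 240 − (95 + 70) gives (1,3) = 75.
Row 2 must total 240; the given cells sum to 160, so (2,2) = 80.
The remaining cell in column 1 is (3,1) = 240 − 155 = 85.
Column 3 must total 240; the given cells sum to 175, so (3,3) = 65.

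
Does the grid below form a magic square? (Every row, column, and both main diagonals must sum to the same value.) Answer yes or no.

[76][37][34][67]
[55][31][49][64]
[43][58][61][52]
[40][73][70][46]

No — column 2 sums to 199 but row 4 sums to 229.

Row 1: 76 + 37 + 34 + 67 = 214.
Row 2: 55 + 31 + 49 + 64 = 199.
Row 3: 43 + 58 + 61 + 52 = 214.
Row 4: 40 + 73 + 70 + 46 = 229.
Column 1: 76 + 55 + 43 + 40 = 214.
Column 2: 37 + 31 + 58 + 73 = 199.
Column 3: 34 + 49 + 61 + 70 = 214.
Column 4: 67 + 64 + 52 + 46 = 229.
Main diagonal: 76 + 31 + 61 + 46 = 214.
Anti-diagonal: 67 + 49 + 58 + 40 = 214.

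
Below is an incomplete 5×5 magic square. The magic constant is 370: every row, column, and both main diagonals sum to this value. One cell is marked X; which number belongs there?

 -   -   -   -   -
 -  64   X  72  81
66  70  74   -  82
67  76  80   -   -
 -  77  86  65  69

From row 3, 370 − (66 + 70 + 74 + 82) gives (3,4) = 78.
The remaining cell in row 5 is (5,1) = 370 − 297 = 73.
Column 2 must total 370; the given cells sum to 287, so (1,2) = 83.
Anti-diagonal needs 370; the known cells sum to 295, so (1,5) = 75.
Column 5: 75 + 81 + 82 + 69 + ? = 370, so (4,5) = 63.
Row 4: 67 + 76 + 80 + 63 + ? = 370, so (4,4) = 84.
From column 4, 370 − (72 + 78 + 84 + 65) gives (1,4) = 71.
Main diagonal: 64 + 74 + 84 + 69 + ? = 370, so (1,1) = 79.
Row 1 must total 370; the given cells sum to 308, so (1,3) = 62.
The remaining cell in column 1 is (2,1) = 370 − 285 = 85.
Column 3 needs 370; the known cells sum to 302, so (2,3) = 68.

68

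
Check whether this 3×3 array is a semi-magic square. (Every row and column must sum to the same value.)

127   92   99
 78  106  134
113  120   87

Row 1: 127 + 92 + 99 = 318.
Row 2: 78 + 106 + 134 = 318.
Row 3: 113 + 120 + 87 = 320.
Column 1: 127 + 78 + 113 = 318.
Column 2: 92 + 106 + 120 = 318.
Column 3: 99 + 134 + 87 = 320.

No — column 3 sums to 320 but row 2 sums to 318.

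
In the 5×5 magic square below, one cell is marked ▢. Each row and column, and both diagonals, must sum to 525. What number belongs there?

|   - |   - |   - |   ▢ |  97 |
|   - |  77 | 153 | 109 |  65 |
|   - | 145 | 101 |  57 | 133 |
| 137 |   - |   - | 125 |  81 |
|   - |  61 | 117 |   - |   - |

141

Using row 2: 77 + 153 + 109 + 65 + ? → (2,1) = 525 − 404 = 121.
Row 3 needs 525; the known cells sum to 436, so (3,1) = 89.
Column 5 must total 525; the given cells sum to 376, so (5,5) = 149.
Main diagonal needs 525; the known cells sum to 452, so (1,1) = 73.
Using column 1: 73 + 121 + 89 + 137 + ? → (5,1) = 525 − 420 = 105.
Anti-diagonal: 97 + 109 + 101 + 105 + ? = 525, so (4,2) = 113.
Using row 4: 137 + 113 + 125 + 81 + ? → (4,3) = 525 − 456 = 69.
Row 5: 105 + 61 + 117 + 149 + ? = 525, so (5,4) = 93.
Using column 2: 77 + 145 + 113 + 61 + ? → (1,2) = 525 − 396 = 129.
Using column 3: 153 + 101 + 69 + 117 + ? → (1,3) = 525 − 440 = 85.
Column 4 must total 525; the given cells sum to 384, so (1,4) = 141.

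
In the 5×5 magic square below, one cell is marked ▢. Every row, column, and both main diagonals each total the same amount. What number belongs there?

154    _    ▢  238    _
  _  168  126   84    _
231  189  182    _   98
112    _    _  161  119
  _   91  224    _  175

Main diagonal is complete and sums to 840; that is the magic constant.
Row 3 needs 840; the known cells sum to 700, so (3,4) = 140.
The remaining cell in column 4 is (5,4) = 840 − 623 = 217.
From row 5, 840 − (91 + 224 + 217 + 175) gives (5,1) = 133.
From column 1, 840 − (154 + 231 + 112 + 133) gives (2,1) = 210.
Row 2 needs 840; the known cells sum to 588, so (2,5) = 252.
The remaining cell in column 5 is (1,5) = 840 − 644 = 196.
Anti-diagonal must total 840; the given cells sum to 595, so (4,2) = 245.
The remaining cell in row 4 is (4,3) = 840 − 637 = 203.
Column 2 must total 840; the given cells sum to 693, so (1,2) = 147.
The remaining cell in column 3 is (1,3) = 840 − 735 = 105.

105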